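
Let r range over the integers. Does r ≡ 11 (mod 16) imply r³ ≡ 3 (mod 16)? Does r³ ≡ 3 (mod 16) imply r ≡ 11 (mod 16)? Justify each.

The biconditional holds.

[⇐] Suppose r³ ≡ 3 (mod 16). The only residue r in {0, …, 15} with r³ ≡ 3 (mod 16) is r = 11, so r ≡ 11 (mod 16).

[⇒] Suppose r ≡ 11 (mod 16). Write r = 16j + 11. Then (16j + 11)³ = 4096j³ + 8448j² + 5808j + 1331 = 16(256j³ + 528j² + 363j + 83) + 3, so r³ ≡ 3 (mod 16).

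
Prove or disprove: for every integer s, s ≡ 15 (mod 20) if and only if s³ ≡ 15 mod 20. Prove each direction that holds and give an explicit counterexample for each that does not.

[⇒] Suppose s ≡ 15 (mod 20). Write s = 20j + 15. Then (20j + 15)³ = 8000j³ + 18000j² + 13500j + 3375 = 20(400j³ + 900j² + 675j + 168) + 15, so s³ ≡ 15 (mod 20).

[⇐] Conversely, suppose s³ ≡ 15 (mod 20). The only residue r in {0, …, 19} with r³ ≡ 15 (mod 20) is r = 15, so s ≡ 15 (mod 20).

Both implications hold.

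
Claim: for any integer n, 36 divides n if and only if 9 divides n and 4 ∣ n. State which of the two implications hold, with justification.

Equivalent; both directions hold.

(⇒) If 36 ∣ n, write n = 36q. Since 36 = 4·9, n = 9·(4q), so 9 ∣ n; and since 36 = 9·4, n = 4·(9q), so 4 ∣ n.

(⇐) Suppose 9 ∣ n and 4 ∣ n. Any common multiple of 9 and 4 is a multiple of their lcm; here gcd(9, 4) = 1, so lcm(9, 4) = 9·4 = 36, so 36 ∣ n.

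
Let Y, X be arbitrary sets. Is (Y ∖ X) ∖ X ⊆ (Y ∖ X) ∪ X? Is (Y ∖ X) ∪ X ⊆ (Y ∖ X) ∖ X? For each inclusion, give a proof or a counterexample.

(⊆) holds; (⊇) fails.

Forward inclusion. Let x ∈ (Y ∖ X) ∖ X. Then x ∈ Y and x ∉ X, from which x ∈ (Y ∖ X) ∪ X.

Reverse inclusion. This inclusion fails. Take Y = ∅, X = {1}; then 1 ∈ (Y ∖ X) ∪ X but 1 ∉ (Y ∖ X) ∖ X.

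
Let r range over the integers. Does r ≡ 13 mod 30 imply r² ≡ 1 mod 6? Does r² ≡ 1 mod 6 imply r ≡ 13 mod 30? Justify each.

(⟹) Suppose r ≡ 13 (mod 30). Then r² ≡ 13² = 169 (mod 30), and since 6 ∣ 30, also r² ≡ 1 (mod 6).

(⟸) This fails: take r = 1. Then 1² = 1 ≡ 1 (mod 6), yet 1 ≡ 1 (mod 30), not 13.

Only the forward direction holds.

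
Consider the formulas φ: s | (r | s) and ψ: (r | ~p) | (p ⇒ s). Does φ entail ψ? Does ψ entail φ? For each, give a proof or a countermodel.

(⇒) holds; (⇐) fails.

(←) This fails. Under r = F, s = F, p = F, the left side is false but the right side is true.

(→) Assume the antecedent. If r is true, (r | ~p) | (p ⇒ s) reduces to true regardless of the other variables. If r is false, the antecedent forces (r = F, s = T, p = F) or (r = F, s = T, p = T), and (r | ~p) | (p ⇒ s) holds there. Either way (r | ~p) | (p ⇒ s) holds.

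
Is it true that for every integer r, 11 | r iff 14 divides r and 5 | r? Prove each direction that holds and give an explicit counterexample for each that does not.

Neither implication holds.

(→) This fails: take r = 11. Certainly 11 ∣ 11, but 14 ∤ 11.

(←) This fails: take r = 70. Both 14 ∣ 70 and 5 ∣ 70, yet 70 is not a multiple of 11 (since 70 = 6·11 + 4), so 11 ∤ 70.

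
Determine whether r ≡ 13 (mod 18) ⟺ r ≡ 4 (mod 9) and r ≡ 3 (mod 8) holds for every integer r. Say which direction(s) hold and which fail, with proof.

(⇒) This fails: r = 49 gives 49 ≡ 13 (mod 18) but 49 ≡ 1 (mod 8), so the conjunction on the right does not hold.

(⇐) Conversely, if r ≡ 4 (mod 9) and r ≡ 3 (mod 8), then by the Chinese remainder theorem r ≡ 67 (mod 72). Since 67 ≡ 13 (mod 18) and 18 ∣ 72, we get r ≡ 13 (mod 18).

Only the reverse direction holds.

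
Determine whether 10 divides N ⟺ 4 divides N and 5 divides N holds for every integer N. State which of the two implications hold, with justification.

(→) This fails: take N = 10. Certainly 10 ∣ 10, but 4 ∤ 10.

(←) Suppose 4 ∣ N and 5 ∣ N. Any common multiple of 4 and 5 is a multiple of their lcm; here gcd(4, 5) = 1, so lcm(4, 5) = 4·5 = 20, so 20 ∣ N. Since 10 ∣ 20, it follows that 10 ∣ N.

Only the reverse direction holds.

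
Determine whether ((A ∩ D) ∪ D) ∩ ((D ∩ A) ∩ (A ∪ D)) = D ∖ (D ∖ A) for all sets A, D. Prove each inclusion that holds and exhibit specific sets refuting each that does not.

The two sets are equal.

Forward inclusion. Let x ∈ ((A ∩ D) ∪ D) ∩ ((D ∩ A) ∩ (A ∪ D)). Then x ∈ A ∩ D, from which x ∈ D ∖ (D ∖ A).

Reverse inclusion. Let x ∈ D ∖ (D ∖ A). Then x ∈ A ∩ D, from which x ∈ ((A ∩ D) ∪ D) ∩ ((D ∩ A) ∩ (A ∪ D)).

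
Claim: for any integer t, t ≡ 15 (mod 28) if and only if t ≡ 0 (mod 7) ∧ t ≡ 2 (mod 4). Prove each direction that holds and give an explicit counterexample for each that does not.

(⇒) fails and (⇐) fails.

(⟹) This fails: t = 15 gives 15 ≡ 15 (mod 28) but 15 ≡ 1 (mod 7), so the conjunction on the right does not hold.

(⟸) This fails: t = 14 satisfies both congruences on the right (14 ≡ 0 mod 7 and 14 ≡ 2 mod 4) yet 14 ≡ 14 (mod 28), not 15.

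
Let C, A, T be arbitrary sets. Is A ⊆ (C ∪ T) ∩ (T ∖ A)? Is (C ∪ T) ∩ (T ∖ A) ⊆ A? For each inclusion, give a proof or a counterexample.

(⊆) fails and (⊇) fails.

Forward inclusion. This inclusion fails. Take C = ∅, A = {1}, T = ∅; then 1 ∈ A but 1 ∉ (C ∪ T) ∩ (T ∖ A).

Reverse inclusion. This inclusion fails. Take C = ∅, A = ∅, T = {1}; then 1 ∈ (C ∪ T) ∩ (T ∖ A) but 1 ∉ A.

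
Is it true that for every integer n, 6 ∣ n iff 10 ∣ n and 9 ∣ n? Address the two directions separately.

(→) This fails: take n = 6. Certainly 6 ∣ 6, but 10 ∤ 6.

(←) Suppose 10 ∣ n and 9 ∣ n. Any common multiple of 10 and 9 is a multiple of their lcm; here gcd(10, 9) = 1, so lcm(10, 9) = 10·9 = 90, so 90 ∣ n. Since 6 ∣ 90, it follows that 6 ∣ n.

Not equivalent: only (⇐) holds.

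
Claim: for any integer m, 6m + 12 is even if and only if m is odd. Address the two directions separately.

Forward direction. This fails: take m = 2. Then 6m + 12 = 24, which is even, yet m = 2 is even, not odd.

Converse. Suppose m is odd. Since 6 is even, 6m is even for every m, so 6m + 12 has the same parity as 12, which is even. Hence 6m + 12 is even.

Not equivalent: only (⇐) holds.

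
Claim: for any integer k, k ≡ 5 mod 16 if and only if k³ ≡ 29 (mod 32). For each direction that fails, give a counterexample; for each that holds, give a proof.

The forward direction fails; the converse holds.

Forward direction. This fails: take k = 21. Then 21 ≡ 5 (mod 16), but 21³ = 9261 ≡ 13 (mod 32), not 29.

Converse. The residues r modulo 32 with r³ ≡ 29 (mod 32) are exactly {5}, and each is ≡ 5 (mod 16).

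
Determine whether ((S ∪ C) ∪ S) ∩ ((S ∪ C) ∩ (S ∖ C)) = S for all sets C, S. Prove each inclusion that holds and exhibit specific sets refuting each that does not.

(⊆) holds; (⊇) fails.

(⊆) Let x ∈ ((S ∪ C) ∪ S) ∩ ((S ∪ C) ∩ (S ∖ C)). Then x ∈ S and x ∉ C, from which x ∈ S.

(⊇) This inclusion fails. Take C = {1}, S = {1}; then 1 ∈ S but 1 ∉ ((S ∪ C) ∪ S) ∩ ((S ∪ C) ∩ (S ∖ C)).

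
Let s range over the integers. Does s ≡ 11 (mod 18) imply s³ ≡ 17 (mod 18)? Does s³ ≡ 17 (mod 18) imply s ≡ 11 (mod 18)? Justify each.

Only the forward implication holds.

Forward direction. Suppose s ≡ 11 (mod 18). Write s = 18j + 11. Then (18j + 11)³ = 5832j³ + 10692j² + 6534j + 1331 = 18(324j³ + 594j² + 363j + 73) + 17, so s³ ≡ 17 (mod 18).

Converse. This fails: take s = 5. Then 5³ = 125 ≡ 17 (mod 18), yet 5 ≡ 5 (mod 18), not 11.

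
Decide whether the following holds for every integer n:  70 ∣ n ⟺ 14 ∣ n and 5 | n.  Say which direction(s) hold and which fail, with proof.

(⟹) If 70 ∣ n, write n = 70q. Since 70 = 5·14, n = 14·(5q), so 14 ∣ n; and since 70 = 14·5, n = 5·(14q), so 5 ∣ n.

(⟸) Suppose 14 ∣ n and 5 ∣ n. Any common multiple of 14 and 5 is a multiple of their lcm; here gcd(14, 5) = 1, so lcm(14, 5) = 14·5 = 70, so 70 ∣ n.

Both directions hold; the statement is true.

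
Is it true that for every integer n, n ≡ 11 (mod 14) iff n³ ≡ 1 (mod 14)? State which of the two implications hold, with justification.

Only the forward implication holds.

Converse. This fails: take n = 1. Then 1³ = 1 ≡ 1 (mod 14), yet 1 ≡ 1 (mod 14), not 11.

Forward direction. Suppose n ≡ 11 (mod 14). Write n = 14j + 11. Then (14j + 11)³ = 2744j³ + 6468j² + 5082j + 1331 = 14(196j³ + 462j² + 363j + 95) + 1, so n³ ≡ 1 (mod 14).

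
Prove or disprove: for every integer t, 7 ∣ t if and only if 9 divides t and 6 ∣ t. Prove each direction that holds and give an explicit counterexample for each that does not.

Neither implication holds.

(⇒) This fails: take t = 7. Certainly 7 ∣ 7, but 9 ∤ 7.

(⇐) This fails: take t = 18. Both 9 ∣ 18 and 6 ∣ 18, yet 18 is not a multiple of 7 (since 18 = 2·7 + 4), so 7 ∤ 18.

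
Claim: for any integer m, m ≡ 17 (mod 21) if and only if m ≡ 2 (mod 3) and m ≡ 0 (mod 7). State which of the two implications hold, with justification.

Neither implication holds.

(→) This fails: m = 17 gives 17 ≡ 17 (mod 21) but 17 ≡ 3 (mod 7), so the conjunction on the right does not hold.

(←) This fails: m = 14 satisfies both congruences on the right (14 ≡ 2 mod 3 and 14 ≡ 0 mod 7) yet 14 ≡ 14 (mod 21), not 17.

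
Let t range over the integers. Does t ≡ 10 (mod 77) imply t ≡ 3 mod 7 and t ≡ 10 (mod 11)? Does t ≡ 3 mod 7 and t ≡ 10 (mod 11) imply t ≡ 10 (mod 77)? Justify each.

Both directions hold; the statement is true.

Forward direction. Suppose t ≡ 10 (mod 77); write t = 77j + 10. Since 7 ∣ 77, reducing mod 7 gives t ≡ 10 ≡ 3 (mod 7); since 11 ∣ 77, reducing mod 11 gives t ≡ 10 (mod 11).

Converse. If t ≡ 3 (mod 7) and t ≡ 10 (mod 11), then by the Chinese remainder theorem t ≡ 10 (mod 77). This is exactly t ≡ 10 (mod 77).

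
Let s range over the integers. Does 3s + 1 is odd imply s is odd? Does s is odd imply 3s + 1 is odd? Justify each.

(⇒) This fails: s = 4 gives 3s + 1 = 13, which is odd, but 4 is even, not odd.

(⇐) This also fails: s = 1 is odd, but 3s + 1 = 4 is even, not odd.

(⇒) fails and (⇐) fails.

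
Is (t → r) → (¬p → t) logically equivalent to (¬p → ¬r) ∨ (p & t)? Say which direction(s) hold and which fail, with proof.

Neither implication holds.

(⇒) This fails. Under t = T, p = F, r = T, the left side is true but the right side is false.

(⇐) This fails. Under t = F, p = F, r = F, the left side is false but the right side is true.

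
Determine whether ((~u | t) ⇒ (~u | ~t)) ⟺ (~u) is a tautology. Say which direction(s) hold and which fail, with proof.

(→) This fails. Under u = T, t = F, the left side is true but the right side is false.

(←) Assume the antecedent. If u is true, the antecedent cannot hold. If u is false, (~u | t) ⇒ (~u | ~t) reduces to true regardless of the other variables. Either way (~u | t) ⇒ (~u | ~t) holds.

The forward direction fails; the converse holds.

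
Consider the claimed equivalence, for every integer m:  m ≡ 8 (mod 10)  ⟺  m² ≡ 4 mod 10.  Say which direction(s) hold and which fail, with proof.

(←) This fails: take m = 2. Then 2² = 4 ≡ 4 (mod 10), yet 2 ≡ 2 (mod 10), not 8.

(→) Suppose m ≡ 8 (mod 10). Write m = 10j + 8. Then (10j + 8)² = 100j² + 160j + 64 = 10(10j² + 16j + 6) + 4, so m² ≡ 4 (mod 10).

Only the forward direction holds.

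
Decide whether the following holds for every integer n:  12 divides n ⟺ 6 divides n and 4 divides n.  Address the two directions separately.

Both directions hold; the statement is true.

Forward direction. If 12 ∣ n, write n = 12q. Since 12 = 2·6, n = 6·(2q), so 6 ∣ n; and since 12 = 3·4, n = 4·(3q), so 4 ∣ n.

Converse. Suppose 6 ∣ n and 4 ∣ n. Any common multiple of 6 and 4 is a multiple of their lcm; here lcm(6, 4) = 6·4/gcd(6, 4) = 24/2 = 12, so 12 ∣ n.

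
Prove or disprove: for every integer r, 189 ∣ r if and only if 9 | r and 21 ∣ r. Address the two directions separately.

Not equivalent: only (⇒) holds.

(⇒) If 189 ∣ r, write r = 189q. Since 189 = 21·9, r = 9·(21q), so 9 ∣ r; and since 189 = 9·21, r = 21·(9q), so 21 ∣ r.

(⇐) This fails: take r = 63. Both 9 ∣ 63 and 21 ∣ 63, yet 63 is not a multiple of 189 (since 63 = 0·189 + 63), so 189 ∤ 63.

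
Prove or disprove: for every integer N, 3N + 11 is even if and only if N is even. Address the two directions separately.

Neither implication holds.

[⇒] This fails: N = 7 gives 3N + 11 = 32, which is even, but 7 is odd, not even.

[⇐] This also fails: N = 2 is even, but 3N + 11 = 17 is odd, not even.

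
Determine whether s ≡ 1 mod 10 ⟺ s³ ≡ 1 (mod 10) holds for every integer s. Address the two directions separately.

[⇒] Suppose s ≡ 1 mod 10. Write s = 10j + 1. Then (10j + 1)³ = 1000j³ + 300j² + 30j + 1 = 10(100j³ + 30j² + 3j) + 1, so s³ ≡ 1 (mod 10).

[⇐] For the converse, argue contrapositively. If s ≢ 1 (mod 10), then s is congruent to one of 0, 2, 3, 4, 5, 6, 7, 8, 9 modulo 10, and these give s³ ≡ 0, 8, 7, 4, 5, 6, 3, 2, 9 respectively — never 1.

The biconditional holds.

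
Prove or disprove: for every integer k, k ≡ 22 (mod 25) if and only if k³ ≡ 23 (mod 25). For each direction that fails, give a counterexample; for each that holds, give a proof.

The biconditional holds.

(⇐) Suppose k³ ≡ 23 (mod 25). The only residue r in {0, …, 24} with r³ ≡ 23 (mod 25) is r = 22, so k ≡ 22 (mod 25).

(⇒) Suppose k ≡ 22 (mod 25). Write k = 25j + 22. Then (25j + 22)³ = 15625j³ + 41250j² + 36300j + 10648 = 25(625j³ + 1650j² + 1452j + 425) + 23, so k³ ≡ 23 (mod 25).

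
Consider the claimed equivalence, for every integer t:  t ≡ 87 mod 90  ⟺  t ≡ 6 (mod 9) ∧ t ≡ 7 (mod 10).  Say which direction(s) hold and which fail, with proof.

Both directions hold.

Forward direction. Suppose t ≡ 87 (mod 90); write t = 90j + 87. Since 9 ∣ 90, reducing mod 9 gives t ≡ 87 ≡ 6 (mod 9); since 10 ∣ 90, reducing mod 10 gives t ≡ 87 ≡ 7 (mod 10).

Converse. If t ≡ 6 (mod 9) and t ≡ 7 (mod 10), then by the Chinese remainder theorem t ≡ 87 (mod 90). This is exactly t ≡ 87 (mod 90).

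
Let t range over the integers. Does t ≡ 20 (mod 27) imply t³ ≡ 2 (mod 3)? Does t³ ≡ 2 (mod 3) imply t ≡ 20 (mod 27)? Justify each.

Converse. This fails: take t = 2. Then 2³ = 8 ≡ 2 (mod 3), yet 2 ≡ 2 (mod 27), not 20.

Forward direction. Suppose t ≡ 20 (mod 27). Then t³ ≡ 20³ = 8000 (mod 27), and since 3 ∣ 27, also t³ ≡ 2 (mod 3).

Only the forward implication holds.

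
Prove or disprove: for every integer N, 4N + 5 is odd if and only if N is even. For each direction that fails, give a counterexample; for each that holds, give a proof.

(⟹) This fails: take N = 3. Then 4N + 5 = 17, which is odd, yet N = 3 is odd, not even.

(⟸) Suppose N is even. Since 4 is even, 4N is even for every N, so 4N + 5 has the same parity as 5, which is odd. Hence 4N + 5 is odd.

(⇒) fails; (⇐) holds.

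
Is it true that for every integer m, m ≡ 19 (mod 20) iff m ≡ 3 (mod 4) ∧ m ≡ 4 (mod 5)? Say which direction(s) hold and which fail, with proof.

Both directions hold; the statement is true.

Forward direction. Suppose m ≡ 19 (mod 20); write m = 20j + 19. Since 4 ∣ 20, reducing mod 4 gives m ≡ 19 ≡ 3 (mod 4); since 5 ∣ 20, reducing mod 5 gives m ≡ 19 ≡ 4 (mod 5).

Converse. If m ≡ 3 (mod 4) and m ≡ 4 (mod 5), then by the Chinese remainder theorem m ≡ 19 (mod 20). This is exactly m ≡ 19 (mod 20).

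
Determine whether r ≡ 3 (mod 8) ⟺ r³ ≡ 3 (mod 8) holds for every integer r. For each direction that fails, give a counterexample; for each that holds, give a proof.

[⇒] Suppose r ≡ 3 (mod 8). Write r = 8j + 3. Then (8j + 3)³ = 512j³ + 576j² + 216j + 27 = 8(64j³ + 72j² + 27j + 3) + 3, so r³ ≡ 3 (mod 8).

[⇐] For the converse, argue contrapositively. If r ≢ 3 (mod 8), then r is congruent to one of 0, 1, 2, 4, 5, 6, 7 modulo 8, and these give r³ ≡ 0, 1, 0, 0, 5, 0, 7 respectively — never 3.

Both directions hold; the statement is true.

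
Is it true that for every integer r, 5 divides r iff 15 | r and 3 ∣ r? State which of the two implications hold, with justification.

(→) This fails: take r = 5. Certainly 5 ∣ 5, but 15 ∤ 5.

(←) Suppose 15 ∣ r and 3 ∣ r. Any common multiple of 15 and 3 is a multiple of their lcm; here lcm(15, 3) = 15·3/gcd(15, 3) = 45/3 = 15, so 15 ∣ r. Since 5 ∣ 15, it follows that 5 ∣ r.

Only the converse holds.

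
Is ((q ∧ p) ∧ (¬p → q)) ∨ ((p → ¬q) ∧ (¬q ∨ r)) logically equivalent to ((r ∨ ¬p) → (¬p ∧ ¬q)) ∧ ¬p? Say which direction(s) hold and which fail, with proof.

Only the converse holds.

(⇒) This fails. Under q = T, r = T, p = F, the left side is true but the right side is false.

(⇐) Assume the antecedent. If q is true, the antecedent cannot hold. If q is false, the consequent reduces to true regardless of the other variables. Either way the consequent holds.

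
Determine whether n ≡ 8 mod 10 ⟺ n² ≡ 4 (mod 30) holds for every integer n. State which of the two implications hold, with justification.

[⇒] This fails: take n = 18. Then 18 ≡ 8 (mod 10), but 18² = 324 ≡ 24 (mod 30), not 4.

[⇐] This fails: take n = 2. Then 2² = 4 ≡ 4 (mod 30), yet 2 ≡ 2 (mod 10), not 8.

(⇒) fails and (⇐) fails.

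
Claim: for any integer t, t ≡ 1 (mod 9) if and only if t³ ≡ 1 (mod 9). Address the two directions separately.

[⇒] Suppose t ≡ 1 (mod 9). Write t = 9j + 1. Then (9j + 1)³ = 729j³ + 243j² + 27j + 1 = 9(81j³ + 27j² + 3j) + 1, so t³ ≡ 1 (mod 9).

[⇐] This fails: take t = 4. Then 4³ = 64 ≡ 1 (mod 9), yet 4 ≡ 4 (mod 9), not 1.

Not equivalent: only (⇒) holds.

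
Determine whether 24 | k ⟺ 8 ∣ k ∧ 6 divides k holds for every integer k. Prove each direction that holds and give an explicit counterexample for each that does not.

The biconditional holds.

[⇒] If 24 ∣ k, write k = 24q. Since 24 = 3·8, k = 8·(3q), so 8 ∣ k; and since 24 = 4·6, k = 6·(4q), so 6 ∣ k.

[⇐] Suppose 8 ∣ k and 6 ∣ k. Any common multiple of 8 and 6 is a multiple of their lcm; here lcm(8, 6) = 8·6/gcd(8, 6) = 48/2 = 24, so 24 ∣ k.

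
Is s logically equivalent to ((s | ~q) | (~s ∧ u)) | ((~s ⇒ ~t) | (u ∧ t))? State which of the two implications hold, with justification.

Not equivalent: only (⇒) holds.

(⇒) Assume the antecedent. If s is true, the consequent reduces to true regardless of the other variables. If s is false, the antecedent cannot hold. Either way the consequent holds.

(⇐) This fails. Under s = F, q = F, t = F, u = F, the left side is false but the right side is true.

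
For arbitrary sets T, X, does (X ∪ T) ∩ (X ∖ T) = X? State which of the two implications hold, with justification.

(⟹) Let x ∈ (X ∪ T) ∩ (X ∖ T). Then x ∈ X and x ∉ T, from which x ∈ X.

(⟸) This inclusion fails. Take T = {1}, X = {1}; then 1 ∈ X but 1 ∉ (X ∪ T) ∩ (X ∖ T).

Only the forward inclusion holds.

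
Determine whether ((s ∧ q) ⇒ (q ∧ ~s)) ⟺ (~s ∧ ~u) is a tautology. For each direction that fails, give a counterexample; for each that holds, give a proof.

(⇒) This fails. Under u = T, q = F, s = F, the left side is true but the right side is false.

(⇐) Assume the antecedent. If u is true, the antecedent cannot hold. If u is false, the antecedent forces (u = F, q = F, s = F) or (u = F, q = T, s = F), and (s ∧ q) ⇒ (q ∧ ~s) holds there. Either way (s ∧ q) ⇒ (q ∧ ~s) holds.

The forward direction fails; the converse holds.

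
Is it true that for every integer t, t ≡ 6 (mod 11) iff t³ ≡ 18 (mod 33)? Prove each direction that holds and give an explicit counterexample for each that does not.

[⇒] This fails: take t = 17. Then 17 ≡ 6 (mod 11), but 17³ = 4913 ≡ 29 (mod 33), not 18.

[⇐] Conversely, the residues r modulo 33 with r³ ≡ 18 (mod 33) are exactly {6}, and each is ≡ 6 (mod 11).

Only the reverse direction holds.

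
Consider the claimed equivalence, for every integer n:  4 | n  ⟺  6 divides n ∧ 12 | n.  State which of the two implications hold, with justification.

(←) Suppose 6 ∣ n and 12 ∣ n. Any common multiple of 6 and 12 is a multiple of their lcm; here lcm(6, 12) = 6·12/gcd(6, 12) = 72/6 = 12, so 12 ∣ n. Since 4 ∣ 12, it follows that 4 ∣ n.

(→) This fails: take n = 4. Certainly 4 ∣ 4, but 6 ∤ 4.

(⇒) fails; (⇐) holds.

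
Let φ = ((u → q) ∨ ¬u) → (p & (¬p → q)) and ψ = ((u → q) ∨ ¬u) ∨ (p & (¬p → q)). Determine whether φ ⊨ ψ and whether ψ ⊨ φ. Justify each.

Neither direction holds.

(→) This fails. Under p = F, u = T, q = F, the left side is true but the right side is false.

(←) This fails. Under p = F, u = F, q = F, the left side is false but the right side is true.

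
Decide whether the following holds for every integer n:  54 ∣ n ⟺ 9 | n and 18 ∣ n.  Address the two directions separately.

The forward direction holds; the converse fails.

(⇒) If 54 ∣ n, write n = 54q. Since 54 = 6·9, n = 9·(6q), so 9 ∣ n; and since 54 = 3·18, n = 18·(3q), so 18 ∣ n.

(⇐) This fails: take n = 18. Both 9 ∣ 18 and 18 ∣ 18, yet 18 is not a multiple of 54 (since 18 = 0·54 + 18), so 54 ∤ 18.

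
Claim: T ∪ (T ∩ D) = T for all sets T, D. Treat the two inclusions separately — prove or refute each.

Both inclusions hold.

(⟹) Let x ∈ T ∪ (T ∩ D). Then either x ∈ T and x ∉ D; or x ∈ T ∩ D. In each case x ∈ T, so T ∪ (T ∩ D) ⊆ T.

(⟸) Let x ∈ T. Then either x ∈ T and x ∉ D; or x ∈ T ∩ D. In each case x ∈ T ∪ (T ∩ D), so T ⊆ T ∪ (T ∩ D).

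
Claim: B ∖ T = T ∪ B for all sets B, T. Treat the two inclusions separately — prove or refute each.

The sets are not equal: only the forward inclusion holds.

(⊆) Let x ∈ B ∖ T. Then x ∈ B and x ∉ T, from which x ∈ T ∪ B.

(⊇) This inclusion fails. Take B = ∅, T = {1}; then 1 ∈ T ∪ B but 1 ∉ B ∖ T.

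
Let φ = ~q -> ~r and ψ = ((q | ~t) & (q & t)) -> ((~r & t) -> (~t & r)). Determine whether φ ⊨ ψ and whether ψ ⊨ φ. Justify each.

(⟹) This fails. Under q = T, t = T, r = F, the left side is true but the right side is false.

(⟸) This fails. Under q = F, t = F, r = T, the left side is false but the right side is true.

Neither direction holds.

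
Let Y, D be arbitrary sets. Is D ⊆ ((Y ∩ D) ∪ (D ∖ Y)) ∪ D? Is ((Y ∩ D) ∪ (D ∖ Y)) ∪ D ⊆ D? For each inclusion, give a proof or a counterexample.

(⊆) Let x ∈ D. Then either x ∈ D and x ∉ Y; or x ∈ Y ∩ D. In each case x ∈ ((Y ∩ D) ∪ (D ∖ Y)) ∪ D, so D ⊆ ((Y ∩ D) ∪ (D ∖ Y)) ∪ D.

(⊇) Let x ∈ ((Y ∩ D) ∪ (D ∖ Y)) ∪ D. Then either x ∈ D and x ∉ Y; or x ∈ Y ∩ D. In each case x ∈ D, so ((Y ∩ D) ∪ (D ∖ Y)) ∪ D ⊆ D.

Both inclusions hold; the sets are equal.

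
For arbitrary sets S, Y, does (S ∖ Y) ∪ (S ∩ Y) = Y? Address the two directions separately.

(⊆) This inclusion fails. Take S = {1}, Y = ∅; then 1 ∈ (S ∖ Y) ∪ (S ∩ Y) but 1 ∉ Y.

(⊇) This inclusion fails. Take S = ∅, Y = {1}; then 1 ∈ Y but 1 ∉ (S ∖ Y) ∪ (S ∩ Y).

(⊆) fails and (⊇) fails.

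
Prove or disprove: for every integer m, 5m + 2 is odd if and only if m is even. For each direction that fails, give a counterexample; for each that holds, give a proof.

Neither implication holds.

Forward direction. This fails: m = 3 gives 5m + 2 = 17, which is odd, but 3 is odd, not even.

Converse. This also fails: m = 4 is even, but 5m + 2 = 22 is even, not odd.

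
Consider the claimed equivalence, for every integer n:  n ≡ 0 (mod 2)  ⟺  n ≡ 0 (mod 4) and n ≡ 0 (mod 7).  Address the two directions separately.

Not equivalent: only (⇐) holds.

(←) If n ≡ 0 (mod 4) and n ≡ 0 (mod 7), then by the Chinese remainder theorem n ≡ 0 (mod 28). Since 0 ≡ 0 (mod 2) and 2 ∣ 28, we get n ≡ 0 (mod 2).

(→) This fails: n = 2 gives 2 ≡ 0 (mod 2) but 2 ≡ 2 (mod 4), so the conjunction on the right does not hold.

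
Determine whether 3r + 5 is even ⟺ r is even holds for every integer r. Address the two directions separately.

[⇒] This fails: r = 3 gives 3r + 5 = 14, which is even, but 3 is odd, not even.

[⇐] This also fails: r = 2 is even, but 3r + 5 = 11 is odd, not even.

(⇒) fails and (⇐) fails.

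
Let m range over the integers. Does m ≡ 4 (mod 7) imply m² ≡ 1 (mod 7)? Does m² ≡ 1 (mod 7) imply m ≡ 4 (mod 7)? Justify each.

(⟹) This fails: take m = 4. Then 4 ≡ 4 (mod 7), but 4² = 16 ≡ 2 (mod 7), not 1.

(⟸) This fails: take m = 1. Then 1² = 1 ≡ 1 (mod 7), yet 1 ≡ 1 (mod 7), not 4.

(⇒) fails and (⇐) fails.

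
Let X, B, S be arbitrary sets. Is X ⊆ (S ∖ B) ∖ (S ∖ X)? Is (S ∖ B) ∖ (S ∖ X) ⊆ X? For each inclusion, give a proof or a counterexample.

Reverse inclusion. Let x ∈ (S ∖ B) ∖ (S ∖ X). Then x ∈ X ∩ S and x ∉ B, from which x ∈ X.

Forward inclusion. This inclusion fails. Take X = {1}, B = ∅, S = ∅; then 1 ∈ X but 1 ∉ (S ∖ B) ∖ (S ∖ X).

The sets are not equal: only the reverse inclusion holds.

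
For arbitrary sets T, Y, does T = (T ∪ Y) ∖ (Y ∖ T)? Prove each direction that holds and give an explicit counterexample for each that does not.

Both inclusions hold.

Forward inclusion. Let x ∈ T. Then either x ∈ T and x ∉ Y; or x ∈ T ∩ Y. In each case x ∈ (T ∪ Y) ∖ (Y ∖ T), so T ⊆ (T ∪ Y) ∖ (Y ∖ T).

Reverse inclusion. Let x ∈ (T ∪ Y) ∖ (Y ∖ T). Then either x ∈ T and x ∉ Y; or x ∈ T ∩ Y. In each case x ∈ T, so (T ∪ Y) ∖ (Y ∖ T) ⊆ T.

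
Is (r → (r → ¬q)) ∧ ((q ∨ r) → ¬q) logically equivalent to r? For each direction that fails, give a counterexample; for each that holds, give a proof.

(⇒) fails and (⇐) fails.

Forward direction. This fails. Under q = F, r = F, the left side is true but the right side is false.

Converse. This fails. Under q = T, r = T, the left side is false but the right side is true.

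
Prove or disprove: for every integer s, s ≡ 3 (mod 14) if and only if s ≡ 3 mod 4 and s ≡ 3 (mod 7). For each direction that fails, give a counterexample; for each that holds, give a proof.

Not equivalent: only (⇐) holds.

(⇒) This fails: s = 17 gives 17 ≡ 3 (mod 14) but 17 ≡ 1 (mod 4), so the conjunction on the right does not hold.

(⇐) Conversely, if s ≡ 3 (mod 4) and s ≡ 3 (mod 7), then by the Chinese remainder theorem s ≡ 3 (mod 28). Since 3 ≡ 3 (mod 14) and 14 ∣ 28, we get s ≡ 3 (mod 14).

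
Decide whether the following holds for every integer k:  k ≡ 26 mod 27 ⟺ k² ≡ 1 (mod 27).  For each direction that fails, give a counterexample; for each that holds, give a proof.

[⇐] This fails: take k = 1. Then 1² = 1 ≡ 1 (mod 27), yet 1 ≡ 1 (mod 27), not 26.

[⇒] Suppose k ≡ 26 mod 27. Write k = 27j + 26. Then (27j + 26)² = 729j² + 1404j + 676 = 27(27j² + 52j + 25) + 1, so k² ≡ 1 (mod 27).

Only the forward direction holds.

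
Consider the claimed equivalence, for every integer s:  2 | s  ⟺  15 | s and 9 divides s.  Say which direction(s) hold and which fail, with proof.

[⇒] This fails: take s = 2. Certainly 2 ∣ 2, but 15 ∤ 2.

[⇐] This fails: take s = 45. Both 15 ∣ 45 and 9 ∣ 45, yet 45 is not a multiple of 2 (since 45 = 22·2 + 1), so 2 ∤ 45.

(⇒) fails and (⇐) fails.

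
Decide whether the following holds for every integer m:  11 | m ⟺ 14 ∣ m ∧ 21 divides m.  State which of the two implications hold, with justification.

[⇒] This fails: take m = 11. Certainly 11 ∣ 11, but 14 ∤ 11.

[⇐] This fails: take m = 42. Both 14 ∣ 42 and 21 ∣ 42, yet 42 is not a multiple of 11 (since 42 = 3·11 + 9), so 11 ∤ 42.

Neither implication holds.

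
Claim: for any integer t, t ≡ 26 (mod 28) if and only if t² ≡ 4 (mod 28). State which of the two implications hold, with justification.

(←) This fails: take t = 2. Then 2² = 4 ≡ 4 (mod 28), yet 2 ≡ 2 (mod 28), not 26.

(→) Suppose t ≡ 26 (mod 28). Write t = 28j + 26. Then (28j + 26)² = 784j² + 1456j + 676 = 28(28j² + 52j + 24) + 4, so t² ≡ 4 (mod 28).

(⇒) holds; (⇐) fails.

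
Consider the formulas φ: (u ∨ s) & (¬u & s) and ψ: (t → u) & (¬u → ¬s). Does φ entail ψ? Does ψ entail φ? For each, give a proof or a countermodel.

Neither direction holds.

(⟹) This fails. Under t = F, s = T, u = F, the left side is true but the right side is false.

(⟸) This fails. Under t = F, s = F, u = F, the left side is false but the right side is true.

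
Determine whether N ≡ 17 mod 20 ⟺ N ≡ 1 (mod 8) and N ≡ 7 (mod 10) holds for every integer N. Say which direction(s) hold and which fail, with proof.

[⇐] If N ≡ 1 (mod 8) and N ≡ 7 (mod 10), then by the Chinese remainder theorem N ≡ 17 (mod 40). Since 17 ≡ 17 (mod 20) and 20 ∣ 40, we get N ≡ 17 (mod 20).

[⇒] This fails: N = 37 gives 37 ≡ 17 (mod 20) but 37 ≡ 5 (mod 8), so the conjunction on the right does not hold.

The forward direction fails; the converse holds.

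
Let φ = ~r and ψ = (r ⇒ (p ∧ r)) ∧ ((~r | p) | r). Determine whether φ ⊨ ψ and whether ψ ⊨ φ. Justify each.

Not equivalent: only (⇒) holds.

(⇒) Assume the antecedent. If r is true, the antecedent cannot hold. If r is false, (r ⇒ (p ∧ r)) ∧ ((~r | p) | r) reduces to true regardless of the other variables. Either way (r ⇒ (p ∧ r)) ∧ ((~r | p) | r) holds.

(⇐) This fails. Under r = T, p = T, the left side is false but the right side is true.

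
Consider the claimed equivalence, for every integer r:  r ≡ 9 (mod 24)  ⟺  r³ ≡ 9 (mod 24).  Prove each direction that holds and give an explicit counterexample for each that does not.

(⇒) Suppose r ≡ 9 (mod 24). Write r = 24j + 9. Then (24j + 9)³ = 13824j³ + 15552j² + 5832j + 729 = 24(576j³ + 648j² + 243j + 30) + 9, so r³ ≡ 9 (mod 24).

(⇐) Conversely, suppose r³ ≡ 9 (mod 24). The only residue r in {0, …, 23} with r³ ≡ 9 (mod 24) is r = 9, so r ≡ 9 (mod 24).

Both directions hold.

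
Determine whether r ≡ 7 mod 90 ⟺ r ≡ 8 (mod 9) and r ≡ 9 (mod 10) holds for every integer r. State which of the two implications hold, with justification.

Neither implication holds.

(⇒) This fails: r = 7 gives 7 ≡ 7 (mod 90) but 7 ≡ 7 (mod 9), so the conjunction on the right does not hold.

(⇐) This fails: r = 89 satisfies both congruences on the right (89 ≡ 8 mod 9 and 89 ≡ 9 mod 10) yet 89 ≡ 89 (mod 90), not 7.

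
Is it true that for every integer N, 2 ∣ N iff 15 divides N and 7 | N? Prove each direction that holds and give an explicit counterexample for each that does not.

(⇒) fails and (⇐) fails.

(⟹) This fails: take N = 2. Certainly 2 ∣ 2, but 15 ∤ 2.

(⟸) This fails: take N = 105. Both 15 ∣ 105 and 7 ∣ 105, yet 105 is not a multiple of 2 (since 105 = 52·2 + 1), so 2 ∤ 105.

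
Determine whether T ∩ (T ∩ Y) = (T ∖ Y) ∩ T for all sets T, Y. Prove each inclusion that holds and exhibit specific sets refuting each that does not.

Both inclusions fail.

(⊆) This inclusion fails. Take T = {1}, Y = {1}; then 1 ∈ T ∩ (T ∩ Y) but 1 ∉ (T ∖ Y) ∩ T.

(⊇) This inclusion fails. Take T = {1}, Y = ∅; then 1 ∈ (T ∖ Y) ∩ T but 1 ∉ T ∩ (T ∩ Y).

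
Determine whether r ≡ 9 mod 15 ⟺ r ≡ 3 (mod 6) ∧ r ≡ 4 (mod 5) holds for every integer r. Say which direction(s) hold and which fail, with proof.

The forward direction fails; the converse holds.

[⇒] This fails: r = 24 gives 24 ≡ 9 (mod 15) but 24 ≡ 0 (mod 6), so the conjunction on the right does not hold.

[⇐] Conversely, if r ≡ 3 (mod 6) and r ≡ 4 (mod 5), then by the Chinese remainder theorem r ≡ 9 (mod 30). Since 9 ≡ 9 (mod 15) and 15 ∣ 30, we get r ≡ 9 (mod 15).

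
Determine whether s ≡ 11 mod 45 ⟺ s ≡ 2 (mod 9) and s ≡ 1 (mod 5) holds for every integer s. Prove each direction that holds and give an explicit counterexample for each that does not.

The biconditional holds.

(→) Suppose s ≡ 11 (mod 45); write s = 45j + 11. Since 9 ∣ 45, reducing mod 9 gives s ≡ 11 ≡ 2 (mod 9); since 5 ∣ 45, reducing mod 5 gives s ≡ 11 ≡ 1 (mod 5).

(←) Conversely, if s ≡ 2 (mod 9) and s ≡ 1 (mod 5), then by the Chinese remainder theorem s ≡ 11 (mod 45). This is exactly s ≡ 11 (mod 45).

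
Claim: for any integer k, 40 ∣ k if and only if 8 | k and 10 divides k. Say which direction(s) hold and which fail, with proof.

Both directions hold; the statement is true.

(⟹) If 40 ∣ k, write k = 40q. Since 40 = 5·8, k = 8·(5q), so 8 ∣ k; and since 40 = 4·10, k = 10·(4q), so 10 ∣ k.

(⟸) Suppose 8 ∣ k and 10 ∣ k. Any common multiple of 8 and 10 is a multiple of their lcm; here lcm(8, 10) = 8·10/gcd(8, 10) = 80/2 = 40, so 40 ∣ k.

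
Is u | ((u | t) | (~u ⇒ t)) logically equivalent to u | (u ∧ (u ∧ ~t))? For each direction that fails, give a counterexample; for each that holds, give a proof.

The forward direction fails; the converse holds.

(⟸) Assume the antecedent. If t is true, u | ((u | t) | (~u ⇒ t)) reduces to true regardless of the other variables. If t is false, the antecedent forces (t = F, u = T), and u | ((u | t) | (~u ⇒ t)) holds there. Either way u | ((u | t) | (~u ⇒ t)) holds.

(⟹) This fails. Under t = T, u = F, the left side is true but the right side is false.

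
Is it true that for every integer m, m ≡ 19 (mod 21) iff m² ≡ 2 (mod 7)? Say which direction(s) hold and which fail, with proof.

(⇒) This fails: take m = 19. Then 19 ≡ 19 (mod 21), but 19² = 361 ≡ 4 (mod 7), not 2.

(⇐) This fails: take m = 3. Then 3² = 9 ≡ 2 (mod 7), yet 3 ≡ 3 (mod 21), not 19.

Both directions fail.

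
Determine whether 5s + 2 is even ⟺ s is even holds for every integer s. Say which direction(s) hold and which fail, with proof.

(←) Suppose s is even; write s = 2j. Then 5s + 2 = 5·(2j) + 2 = 2·5j + 2, which is even.

(→) Suppose 5s + 2 is even. Since 5 is odd, 5s and s have the same parity, so 5s + 2 ≡ s + 2 (mod 2). As 2 is even, 5s + 2 is even exactly when s is even. Thus s is even.

Both directions hold.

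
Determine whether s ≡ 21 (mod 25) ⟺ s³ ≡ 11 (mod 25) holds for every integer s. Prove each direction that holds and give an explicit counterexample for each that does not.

(⇒) Suppose s ≡ 21 (mod 25). Write s = 25j + 21. Then (25j + 21)³ = 15625j³ + 39375j² + 33075j + 9261 = 25(625j³ + 1575j² + 1323j + 370) + 11, so s³ ≡ 11 (mod 25).

(⇐) Conversely, suppose s³ ≡ 11 (mod 25). The only residue r in {0, …, 24} with r³ ≡ 11 (mod 25) is r = 21, so s ≡ 21 (mod 25).

Equivalent; both directions hold.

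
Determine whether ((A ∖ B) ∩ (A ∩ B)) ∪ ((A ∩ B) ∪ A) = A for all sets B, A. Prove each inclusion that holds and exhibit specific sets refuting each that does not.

Forward inclusion. Let x ∈ ((A ∖ B) ∩ (A ∩ B)) ∪ ((A ∩ B) ∪ A). Then either x ∈ A and x ∉ B; or x ∈ B ∩ A. In each case x ∈ A, so ((A ∖ B) ∩ (A ∩ B)) ∪ ((A ∩ B) ∪ A) ⊆ A.

Reverse inclusion. Let x ∈ A. Then either x ∈ A and x ∉ B; or x ∈ B ∩ A. In each case x ∈ ((A ∖ B) ∩ (A ∩ B)) ∪ ((A ∩ B) ∪ A), so A ⊆ ((A ∖ B) ∩ (A ∩ B)) ∪ ((A ∩ B) ∪ A).

The two sets are equal.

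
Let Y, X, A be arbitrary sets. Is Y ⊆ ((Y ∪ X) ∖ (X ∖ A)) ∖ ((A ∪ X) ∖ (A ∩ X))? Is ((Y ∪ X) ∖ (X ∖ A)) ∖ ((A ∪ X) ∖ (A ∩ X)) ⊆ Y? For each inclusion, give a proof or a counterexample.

(⊆) This inclusion fails. Take Y = {1}, X = {1}, A = ∅; then 1 ∈ Y but 1 ∉ ((Y ∪ X) ∖ (X ∖ A)) ∖ ((A ∪ X) ∖ (A ∩ X)).

(⊇) This inclusion fails. Take Y = ∅, X = {1}, A = {1}; then 1 ∈ ((Y ∪ X) ∖ (X ∖ A)) ∖ ((A ∪ X) ∖ (A ∩ X)) but 1 ∉ Y.

Neither inclusion holds.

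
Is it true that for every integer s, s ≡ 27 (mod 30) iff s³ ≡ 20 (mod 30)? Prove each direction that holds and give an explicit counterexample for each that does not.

(→) This fails: take s = 27. Then 27 ≡ 27 (mod 30), but 27³ = 19683 ≡ 3 (mod 30), not 20.

(←) This fails: take s = 20. Then 20³ = 8000 ≡ 20 (mod 30), yet 20 ≡ 20 (mod 30), not 27.

Neither direction holds.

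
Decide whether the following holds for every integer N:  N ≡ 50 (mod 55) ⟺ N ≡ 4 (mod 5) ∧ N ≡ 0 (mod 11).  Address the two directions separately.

Both directions fail.

Forward direction. This fails: N = 50 gives 50 ≡ 50 (mod 55) but 50 ≡ 0 (mod 5), so the conjunction on the right does not hold.

Converse. This fails: N = 44 satisfies both congruences on the right (44 ≡ 4 mod 5 and 44 ≡ 0 mod 11) yet 44 ≡ 44 (mod 55), not 50.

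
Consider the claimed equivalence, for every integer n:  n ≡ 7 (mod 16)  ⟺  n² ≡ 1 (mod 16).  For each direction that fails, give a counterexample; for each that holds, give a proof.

(⟸) This fails: take n = 1. Then 1² = 1 ≡ 1 (mod 16), yet 1 ≡ 1 (mod 16), not 7.

(⟹) Suppose n ≡ 7 (mod 16). Write n = 16j + 7. Then (16j + 7)² = 256j² + 224j + 49 = 16(16j² + 14j + 3) + 1, so n² ≡ 1 (mod 16).

Not equivalent: only (⇒) holds.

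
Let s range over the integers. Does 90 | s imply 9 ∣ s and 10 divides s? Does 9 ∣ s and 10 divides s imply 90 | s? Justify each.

[⇒] If 90 ∣ s, write s = 90q. Since 90 = 10·9, s = 9·(10q), so 9 ∣ s; and since 90 = 9·10, s = 10·(9q), so 10 ∣ s.

[⇐] Suppose 9 ∣ s and 10 ∣ s. Any common multiple of 9 and 10 is a multiple of their lcm; here gcd(9, 10) = 1, so lcm(9, 10) = 9·10 = 90, so 90 ∣ s.

Equivalent; both directions hold.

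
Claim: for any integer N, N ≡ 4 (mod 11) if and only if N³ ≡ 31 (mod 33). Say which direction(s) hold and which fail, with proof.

[⇒] This fails: take N = 15. Then 15 ≡ 4 (mod 11), but 15³ = 3375 ≡ 9 (mod 33), not 31.

[⇐] Conversely, the residues r modulo 33 with r³ ≡ 31 (mod 33) are exactly {4}, and each is ≡ 4 (mod 11).

Not equivalent: only (⇐) holds.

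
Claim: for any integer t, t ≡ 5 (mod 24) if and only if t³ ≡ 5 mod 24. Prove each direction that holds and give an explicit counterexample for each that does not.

(⟹) Suppose t ≡ 5 (mod 24). Write t = 24j + 5. Then (24j + 5)³ = 13824j³ + 8640j² + 1800j + 125 = 24(576j³ + 360j² + 75j + 5) + 5, so t³ ≡ 5 (mod 24).

(⟸) Conversely, suppose t³ ≡ 5 (mod 24). The only residue r in {0, …, 23} with r³ ≡ 5 (mod 24) is r = 5, so t ≡ 5 (mod 24).

Both implications hold.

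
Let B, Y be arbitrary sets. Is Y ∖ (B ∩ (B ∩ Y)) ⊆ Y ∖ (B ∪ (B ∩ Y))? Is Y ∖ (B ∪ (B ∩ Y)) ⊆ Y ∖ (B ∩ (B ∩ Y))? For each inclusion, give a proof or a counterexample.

(⟹) Let x ∈ Y ∖ (B ∩ (B ∩ Y)). Then x ∈ Y and x ∉ B, from which x ∈ Y ∖ (B ∪ (B ∩ Y)).

(⟸) Let x ∈ Y ∖ (B ∪ (B ∩ Y)). Then x ∈ Y and x ∉ B, from which x ∈ Y ∖ (B ∩ (B ∩ Y)).

Both inclusions hold.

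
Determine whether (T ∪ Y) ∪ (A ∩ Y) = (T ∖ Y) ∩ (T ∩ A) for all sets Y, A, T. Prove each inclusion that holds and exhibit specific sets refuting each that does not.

(⊆) fails; (⊇) holds.

(⊇) Let x ∈ (T ∖ Y) ∩ (T ∩ A). Then x ∈ A ∩ T and x ∉ Y, from which x ∈ (T ∪ Y) ∪ (A ∩ Y).

(⊆) This inclusion fails. Take Y = {1}, A = ∅, T = ∅; then 1 ∈ (T ∪ Y) ∪ (A ∩ Y) but 1 ∉ (T ∖ Y) ∩ (T ∩ A).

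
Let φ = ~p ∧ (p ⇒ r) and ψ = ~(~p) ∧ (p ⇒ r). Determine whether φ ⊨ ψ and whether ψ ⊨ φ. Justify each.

Neither direction holds.

(⇒) This fails. Under r = F, p = F, the left side is true but the right side is false.

(⇐) This fails. Under r = T, p = T, the left side is false but the right side is true.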